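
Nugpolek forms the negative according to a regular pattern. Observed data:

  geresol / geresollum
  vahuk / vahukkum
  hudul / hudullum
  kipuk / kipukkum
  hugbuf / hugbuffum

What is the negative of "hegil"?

hegillum

Every pair shown (geresol → geresollum, vahuk → vahukkum, hudul → hudullum, …) follows the same rule: double the final consonant and add -um.
So hegil → hegillum.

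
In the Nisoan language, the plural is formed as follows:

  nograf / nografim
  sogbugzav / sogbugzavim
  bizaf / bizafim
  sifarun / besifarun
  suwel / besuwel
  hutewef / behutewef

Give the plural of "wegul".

bewegul

nograf and hutewef both end in -f yet inflect differently (nografim, behutewef), so the final letter is not what conditions the rule; the last vowel is.
"wegul" has last vowel 'u'. The one such stem in the data (sifarun → besifarun) adds the prefix be-, so the same rule applies.
So wegul → bewegul.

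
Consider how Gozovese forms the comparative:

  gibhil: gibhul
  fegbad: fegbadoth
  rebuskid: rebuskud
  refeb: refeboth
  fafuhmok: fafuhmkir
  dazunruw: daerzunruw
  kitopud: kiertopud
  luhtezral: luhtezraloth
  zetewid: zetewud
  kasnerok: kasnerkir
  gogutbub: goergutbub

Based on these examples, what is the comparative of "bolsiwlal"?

bolsiwlaloth

kitopud and rebuskid both end in -d yet inflect differently (kiertopud, rebuskud), so the final letter is not what conditions the rule; the last vowel is.
"bolsiwlal" has last vowel 'a'. The stems whose last vowel is 'a' (fegbad → fegbadoth, luhtezral → luhtezraloth) add -oth.
So bolsiwlal → bolsiwlaloth.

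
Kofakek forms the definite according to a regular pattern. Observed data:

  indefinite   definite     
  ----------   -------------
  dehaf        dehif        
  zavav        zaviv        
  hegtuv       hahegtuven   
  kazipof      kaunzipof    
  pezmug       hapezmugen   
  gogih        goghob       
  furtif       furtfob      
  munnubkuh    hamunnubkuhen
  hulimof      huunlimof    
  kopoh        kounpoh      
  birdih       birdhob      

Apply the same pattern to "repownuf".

harepownufen

"repownuf" has last vowel 'u'. The stems whose last vowel is 'u' (munnubkuh → hamunnubkuhen, pezmug → hapezmugen, hegtuv → hahegtuven) add ha- … -en around the stem.
The other patterns: stems whose last vowel is 'o' insert -un- after the first vowel; stems whose last vowel is 'a' change the last vowel to 'i'; stems whose last vowel is 'i' delete the last vowel and add -ob.
So repownuf → harepownufen.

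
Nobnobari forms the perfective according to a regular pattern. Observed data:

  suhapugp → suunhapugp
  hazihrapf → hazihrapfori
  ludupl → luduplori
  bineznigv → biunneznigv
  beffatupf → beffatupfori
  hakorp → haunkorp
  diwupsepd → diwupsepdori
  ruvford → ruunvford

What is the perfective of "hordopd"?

"hordopd" has second-to-last letter 'p'. The stems whose second-to-last letter is 'p' (beffatupf → beffatupfori, hazihrapf → hazihrapfori, diwupsepd → diwupsepdori) add -ori.
The other pattern: stems whose second-to-last letter is 'g' or 'r' insert -un- after the first vowel.
So hordopd → hordopdori.

hordopdori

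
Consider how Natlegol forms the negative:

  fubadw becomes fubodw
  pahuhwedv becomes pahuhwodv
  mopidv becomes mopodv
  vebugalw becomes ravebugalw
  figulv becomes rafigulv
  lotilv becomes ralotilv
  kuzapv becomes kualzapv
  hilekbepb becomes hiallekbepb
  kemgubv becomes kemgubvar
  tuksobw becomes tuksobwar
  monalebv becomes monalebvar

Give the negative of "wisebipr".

fubadw and vebugalw both end in -w yet inflect differently (fubodw, ravebugalw), so the final letter is not what conditions the rule; the second-to-last letter is.
"wisebipr" has second-to-last letter 'p'. The stems whose second-to-last letter is 'p' (kuzapv → kualzapv, hilekbepb → hiallekbepb) insert -al- after the first vowel.
So wisebipr → wialsebipr.

wialsebipr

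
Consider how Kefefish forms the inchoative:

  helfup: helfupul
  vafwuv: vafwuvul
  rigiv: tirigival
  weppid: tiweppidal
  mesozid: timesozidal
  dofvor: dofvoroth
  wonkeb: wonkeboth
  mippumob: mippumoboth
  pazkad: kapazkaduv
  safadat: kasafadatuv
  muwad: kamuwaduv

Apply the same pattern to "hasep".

"hasep" has last vowel 'e'. The one such stem in the data (wonkeb → wonkeboth) adds -oth, so the same rule applies.
So hasep → hasepoth.

hasepoth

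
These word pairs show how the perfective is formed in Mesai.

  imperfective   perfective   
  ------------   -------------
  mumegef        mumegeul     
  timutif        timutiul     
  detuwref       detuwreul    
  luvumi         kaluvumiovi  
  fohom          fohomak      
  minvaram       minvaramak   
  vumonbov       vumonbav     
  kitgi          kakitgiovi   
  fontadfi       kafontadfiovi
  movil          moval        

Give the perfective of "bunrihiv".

bunrihav

"bunrihiv" ends in -v. The one such stem in the data (vumonbov → vumonbav) changes the last vowel to 'a' (as does movil), so the same rule applies.
The other patterns: stems ending in -i add ka- … -ovi around the stem; stems ending in -m add -ak; stems ending in -f drop the final letter and add -ul.
So bunrihiv → bunrihav.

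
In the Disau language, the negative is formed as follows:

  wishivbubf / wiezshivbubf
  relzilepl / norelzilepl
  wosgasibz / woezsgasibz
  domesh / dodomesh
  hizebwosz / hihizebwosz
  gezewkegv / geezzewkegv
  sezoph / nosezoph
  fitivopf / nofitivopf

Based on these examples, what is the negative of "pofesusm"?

popofesusm

sezoph and domesh both end in -h yet inflect differently (nosezoph, dodomesh), so the final letter is not what conditions the rule; the second-to-last letter is.
"pofesusm" has second-to-last letter 's'. The stems whose second-to-last letter is 's' (domesh → dodomesh, hizebwosz → hihizebwosz) repeat the first consonant+vowel as a prefix.
The other patterns: stems whose second-to-last letter is 'p' add the prefix no-; stems whose second-to-last letter is 'b' or 'g' insert -ez- after the first vowel.
So pofesusm → popofesusm.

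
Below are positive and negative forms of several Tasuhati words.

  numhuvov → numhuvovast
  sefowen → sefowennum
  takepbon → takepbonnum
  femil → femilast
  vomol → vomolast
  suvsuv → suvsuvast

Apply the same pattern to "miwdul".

miwdulast

"miwdul" ends in -l. The stems ending in -l (femil → femilast, vomol → vomolast) add -ast.
The other pattern: stems ending in -n double the final consonant and add -um.
So miwdul → miwdulast.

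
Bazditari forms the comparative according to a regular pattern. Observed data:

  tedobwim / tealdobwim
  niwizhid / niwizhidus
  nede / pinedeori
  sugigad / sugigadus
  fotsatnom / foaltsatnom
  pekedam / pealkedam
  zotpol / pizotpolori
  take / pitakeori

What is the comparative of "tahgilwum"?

pekedam and sugigad both have last vowel 'a' yet inflect differently (pealkedam, sugigadus), so the last vowel is not what conditions the rule; the final letter is.
"tahgilwum" ends in -m. The stems ending in -m (pekedam → pealkedam, tedobwim → tealdobwim, fotsatnom → foaltsatnom) insert -al- after the first vowel.
The other patterns: stems ending in -d add -us; stems ending in -e or -l add pi- … -ori around the stem.
So tahgilwum → taalhgilwum.

taalhgilwum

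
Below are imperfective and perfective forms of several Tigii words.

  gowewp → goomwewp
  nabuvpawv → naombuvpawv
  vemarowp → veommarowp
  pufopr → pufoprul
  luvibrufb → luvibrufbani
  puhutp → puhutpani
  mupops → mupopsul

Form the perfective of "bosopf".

bosopful

gowewp and puhutp both end in -p yet inflect differently (goomwewp, puhutpani), so the final letter is not what conditions the rule; the second-to-last letter is.
"bosopf" has second-to-last letter 'p'. The stems whose second-to-last letter is 'p' (mupops → mupopsul, pufopr → pufoprul) add -ul.
So bosopf → bosopful.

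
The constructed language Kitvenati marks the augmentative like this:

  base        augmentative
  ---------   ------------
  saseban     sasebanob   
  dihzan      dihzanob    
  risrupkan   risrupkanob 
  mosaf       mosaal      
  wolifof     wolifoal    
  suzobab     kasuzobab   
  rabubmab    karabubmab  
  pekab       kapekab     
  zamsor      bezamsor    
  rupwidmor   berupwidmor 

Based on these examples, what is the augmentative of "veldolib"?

kaveldolib

saseban and mosaf both have last vowel 'a' yet inflect differently (sasebanob, mosaal), so the last vowel is not what conditions the rule; the final letter is.
"veldolib" ends in -b. The stems ending in -b (suzobab → kasuzobab, rabubmab → karabubmab, pekab → kapekab) add the prefix ka-.
So veldolib → kaveldolib.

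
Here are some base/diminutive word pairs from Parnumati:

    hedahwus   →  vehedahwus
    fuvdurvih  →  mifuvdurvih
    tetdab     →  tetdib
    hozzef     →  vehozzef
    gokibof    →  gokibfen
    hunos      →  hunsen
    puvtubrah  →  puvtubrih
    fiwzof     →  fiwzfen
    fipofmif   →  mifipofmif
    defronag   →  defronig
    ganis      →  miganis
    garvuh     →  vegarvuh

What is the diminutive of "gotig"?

"gotig" has last vowel 'i'. The stems whose last vowel is 'i' (ganis → miganis, fuvdurvih → mifuvdurvih, fipofmif → mifipofmif) add the prefix mi-.
So gotig → migotig.

migotig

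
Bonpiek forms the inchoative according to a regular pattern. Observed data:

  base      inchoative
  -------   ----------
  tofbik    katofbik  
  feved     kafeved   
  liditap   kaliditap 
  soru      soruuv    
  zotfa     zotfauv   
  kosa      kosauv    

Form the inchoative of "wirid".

liditap and zotfa both have last vowel 'a' yet inflect differently (kaliditap, zotfauv), so the last vowel is not what conditions the rule; whether the stem ends in a vowel or a consonant is.
"wirid" ends in a consonant. The stems ending in a consonant (tofbik → katofbik, feved → kafeved, liditap → kaliditap) add the prefix ka-.
The other pattern: stems ending in a vowel add -uv.
So wirid → kawirid.

kawirid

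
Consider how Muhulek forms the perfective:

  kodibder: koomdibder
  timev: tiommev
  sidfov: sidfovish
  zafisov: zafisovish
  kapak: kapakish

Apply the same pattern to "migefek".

miomgefek

timev and sidfov both end in -v yet inflect differently (tiommev, sidfovish), so the final letter is not what conditions the rule; the last vowel is.
"migefek" has last vowel 'e'. The stems whose last vowel is 'e' (kodibder → koomdibder, timev → tiommev) insert -om- after the first vowel.
The other pattern: stems whose last vowel is 'a' or 'o' add -ish.
So migefek → miomgefek.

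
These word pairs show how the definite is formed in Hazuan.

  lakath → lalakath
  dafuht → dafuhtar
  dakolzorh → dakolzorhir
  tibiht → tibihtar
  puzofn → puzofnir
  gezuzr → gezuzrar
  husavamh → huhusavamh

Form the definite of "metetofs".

lakath and dakolzorh both end in -h yet inflect differently (lalakath, dakolzorhir), so the final letter is not what conditions the rule; the second-to-last letter is.
"metetofs" has second-to-last letter 'f'. The one such stem in the data (puzofn → puzofnir) adds -ir, so the same rule applies.
So metetofs → metetofsir.

metetofsir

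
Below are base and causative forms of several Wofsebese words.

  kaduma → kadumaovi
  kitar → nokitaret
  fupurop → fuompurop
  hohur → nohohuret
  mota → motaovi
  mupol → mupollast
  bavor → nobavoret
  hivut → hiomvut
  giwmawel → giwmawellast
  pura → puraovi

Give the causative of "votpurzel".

votpurzellast

mupol and bavor both have last vowel 'o' yet inflect differently (mupollast, nobavoret), so the last vowel is not what conditions the rule; the final letter is.
"votpurzel" ends in -l. The stems ending in -l (giwmawel → giwmawellast, mupol → mupollast) double the final consonant and add -ast.
So votpurzel → votpurzellast.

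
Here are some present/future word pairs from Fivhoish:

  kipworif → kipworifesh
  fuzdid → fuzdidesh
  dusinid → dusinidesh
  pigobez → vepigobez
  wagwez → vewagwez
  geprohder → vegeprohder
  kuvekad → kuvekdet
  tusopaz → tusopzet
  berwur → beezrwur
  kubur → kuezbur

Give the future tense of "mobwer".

vemobwer

fuzdid and kuvekad both end in -d yet inflect differently (fuzdidesh, kuvekdet), so the final letter is not what conditions the rule; the last vowel is.
"mobwer" has last vowel 'e'. The stems whose last vowel is 'e' (pigobez → vepigobez, wagwez → vewagwez, geprohder → vegeprohder) add the prefix ve-.
So mobwer → vemobwer.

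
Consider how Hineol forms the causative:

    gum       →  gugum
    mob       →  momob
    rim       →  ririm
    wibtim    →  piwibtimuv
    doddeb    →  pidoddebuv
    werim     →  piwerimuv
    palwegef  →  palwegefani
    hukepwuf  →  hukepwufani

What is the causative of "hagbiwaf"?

gum and wibtim both end in -m yet inflect differently (gugum, piwibtimuv), so the final letter is not what conditions the rule; the number of vowels is.
"hagbiwaf" has 3 vowels. The stems with 3 vowels (palwegef → palwegefani, hukepwuf → hukepwufani) add -ani.
So hagbiwaf → hagbiwafani.

hagbiwafani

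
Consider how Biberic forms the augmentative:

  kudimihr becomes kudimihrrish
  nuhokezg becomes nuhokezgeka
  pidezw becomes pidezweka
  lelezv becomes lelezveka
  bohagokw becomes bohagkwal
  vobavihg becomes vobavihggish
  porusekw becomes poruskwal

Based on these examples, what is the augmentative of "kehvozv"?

kehvozveka

nuhokezg and vobavihg both end in -g yet inflect differently (nuhokezgeka, vobavihggish), so the final letter is not what conditions the rule; the second-to-last letter is.
"kehvozv" has second-to-last letter 'z'. The stems whose second-to-last letter is 'z' (nuhokezg → nuhokezgeka, pidezw → pidezweka, lelezv → lelezveka) add -eka.
The other patterns: stems whose second-to-last letter is 'h' double the final consonant and add -ish; stems whose second-to-last letter is 'k' delete the last vowel and add -al.
So kehvozv → kehvozveka.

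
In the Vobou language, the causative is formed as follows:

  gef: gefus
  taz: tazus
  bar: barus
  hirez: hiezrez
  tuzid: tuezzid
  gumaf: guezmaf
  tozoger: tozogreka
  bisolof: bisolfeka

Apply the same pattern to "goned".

goezned

"goned" has 2 vowels. The stems with 2 vowels (hirez → hiezrez, tuzid → tuezzid, gumaf → guezmaf) insert -ez- after the first vowel.
So goned → goezned.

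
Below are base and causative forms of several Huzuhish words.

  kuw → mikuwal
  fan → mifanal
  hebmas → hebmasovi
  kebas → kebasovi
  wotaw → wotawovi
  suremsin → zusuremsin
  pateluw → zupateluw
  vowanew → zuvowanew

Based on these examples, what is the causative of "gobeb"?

gobebovi

kuw and wotaw both end in -w yet inflect differently (mikuwal, wotawovi), so the final letter is not what conditions the rule; the number of vowels is.
"gobeb" has 2 vowels. The stems with 2 vowels (hebmas → hebmasovi, kebas → kebasovi, wotaw → wotawovi) add -ovi.
So gobeb → gobebovi.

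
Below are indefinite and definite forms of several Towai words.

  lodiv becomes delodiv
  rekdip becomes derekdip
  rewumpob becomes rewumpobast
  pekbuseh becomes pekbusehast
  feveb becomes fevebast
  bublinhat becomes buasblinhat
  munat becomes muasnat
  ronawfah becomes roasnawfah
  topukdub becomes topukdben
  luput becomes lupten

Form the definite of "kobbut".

pekbuseh and ronawfah both end in -h yet inflect differently (pekbusehast, roasnawfah), so the final letter is not what conditions the rule; the last vowel is.
"kobbut" has last vowel 'u'. The stems whose last vowel is 'u' (topukdub → topukdben, luput → lupten) delete the last vowel and add -en.
The other patterns: stems whose last vowel is 'i' add the prefix de-; stems whose last vowel is 'e' or 'o' add -ast; stems whose last vowel is 'a' insert -as- after the first vowel.
So kobbut → kobbten.

kobbten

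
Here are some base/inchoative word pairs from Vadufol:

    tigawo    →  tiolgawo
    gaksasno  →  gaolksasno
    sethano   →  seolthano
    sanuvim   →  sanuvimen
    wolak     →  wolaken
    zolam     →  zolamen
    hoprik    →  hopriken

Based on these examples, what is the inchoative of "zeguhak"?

zeguhaken

sethano and sanuvim both begin with s- yet inflect differently (seolthano, sanuvimen), so the first letter is not what conditions the rule; the final letter is.
"zeguhak" ends in -k. The stems ending in -k (wolak → wolaken, hoprik → hopriken) add -en.
So zeguhak → zeguhaken.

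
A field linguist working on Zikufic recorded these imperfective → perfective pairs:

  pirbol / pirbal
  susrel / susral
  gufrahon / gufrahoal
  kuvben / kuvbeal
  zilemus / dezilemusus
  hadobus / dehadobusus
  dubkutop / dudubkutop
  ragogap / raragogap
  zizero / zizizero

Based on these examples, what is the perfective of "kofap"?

kokofap

pirbol and gufrahon both have last vowel 'o' yet inflect differently (pirbal, gufrahoal), so the last vowel is not what conditions the rule; the final letter is.
"kofap" ends in -p. The stems ending in -p (dubkutop → dudubkutop, ragogap → raragogap) repeat the first consonant+vowel as a prefix.
The other patterns: stems ending in -l change the last vowel to 'a'; stems ending in -n drop the final letter and add -al; stems ending in -s add de- … -us around the stem.
So kofap → kokofap.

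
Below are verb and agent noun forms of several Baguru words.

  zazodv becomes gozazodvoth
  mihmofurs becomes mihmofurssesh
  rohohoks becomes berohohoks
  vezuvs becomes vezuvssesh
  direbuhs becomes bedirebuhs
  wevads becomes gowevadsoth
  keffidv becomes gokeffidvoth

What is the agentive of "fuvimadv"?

gofuvimadvoth

"fuvimadv" has second-to-last letter 'd'. The stems whose second-to-last letter is 'd' (wevads → gowevadsoth, zazodv → gozazodvoth, keffidv → gokeffidvoth) add go- … -oth around the stem.
The other patterns: stems whose second-to-last letter is 'r' or 'v' double the final consonant and add -esh; stems whose second-to-last letter is 'h' or 'k' add the prefix be-.
So fuvimadv → gofuvimadvoth.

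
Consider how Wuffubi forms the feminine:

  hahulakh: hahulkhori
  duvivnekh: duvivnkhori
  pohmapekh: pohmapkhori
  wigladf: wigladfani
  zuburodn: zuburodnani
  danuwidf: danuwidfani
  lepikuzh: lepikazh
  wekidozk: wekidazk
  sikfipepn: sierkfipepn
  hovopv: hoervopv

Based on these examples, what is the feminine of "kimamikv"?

kimamkvori

hahulakh and lepikuzh both end in -h yet inflect differently (hahulkhori, lepikazh), so the final letter is not what conditions the rule; the second-to-last letter is.
"kimamikv" has second-to-last letter 'k'. The stems whose second-to-last letter is 'k' (hahulakh → hahulkhori, duvivnekh → duvivnkhori, pohmapekh → pohmapkhori) delete the last vowel and add -ori.
So kimamikv → kimamkvori.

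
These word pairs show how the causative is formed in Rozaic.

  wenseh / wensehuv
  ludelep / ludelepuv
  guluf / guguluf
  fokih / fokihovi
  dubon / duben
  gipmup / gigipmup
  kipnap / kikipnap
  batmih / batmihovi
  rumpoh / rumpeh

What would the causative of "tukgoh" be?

tukgeh

"tukgoh" has last vowel 'o'. The stems whose last vowel is 'o' (dubon → duben, rumpoh → rumpeh) change the last vowel to 'e'.
So tukgoh → tukgeh.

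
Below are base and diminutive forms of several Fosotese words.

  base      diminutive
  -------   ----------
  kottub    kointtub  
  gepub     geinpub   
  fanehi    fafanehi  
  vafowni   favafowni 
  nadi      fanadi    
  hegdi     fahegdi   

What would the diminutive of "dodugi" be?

kottub and nadi both have 2 vowels yet inflect differently (kointtub, fanadi), so the number of vowels is not what conditions the rule; the final letter is.
"dodugi" ends in -i. The stems ending in -i (fanehi → fafanehi, vafowni → favafowni, nadi → fanadi) add the prefix fa-.
The other pattern: stems ending in -b insert -in- after the first vowel.
So dodugi → fadodugi.

fadodugi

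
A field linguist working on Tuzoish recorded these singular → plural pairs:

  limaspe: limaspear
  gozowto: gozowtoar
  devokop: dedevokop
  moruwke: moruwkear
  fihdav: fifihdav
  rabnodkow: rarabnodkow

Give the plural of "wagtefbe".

wagtefbear

gozowto and rabnodkow both have last vowel 'o' yet inflect differently (gozowtoar, rarabnodkow), so the last vowel is not what conditions the rule; whether the stem ends in a vowel or a consonant is.
"wagtefbe" ends in a vowel. The stems ending in a vowel (moruwke → moruwkear, limaspe → limaspear, gozowto → gozowtoar) add -ar.
So wagtefbe → wagtefbear.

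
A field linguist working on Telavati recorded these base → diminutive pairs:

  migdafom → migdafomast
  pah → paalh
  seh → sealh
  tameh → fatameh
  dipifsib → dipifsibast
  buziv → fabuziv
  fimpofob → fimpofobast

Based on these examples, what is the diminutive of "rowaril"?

rowarilast

"rowaril" has 3 vowels. The stems with 3 vowels (fimpofob → fimpofobast, migdafom → migdafomast, dipifsib → dipifsibast) add -ast.
The other patterns: stems with 1 vowel insert -al- after the first vowel; stems with 2 vowels add the prefix fa-.
So rowaril → rowarilast.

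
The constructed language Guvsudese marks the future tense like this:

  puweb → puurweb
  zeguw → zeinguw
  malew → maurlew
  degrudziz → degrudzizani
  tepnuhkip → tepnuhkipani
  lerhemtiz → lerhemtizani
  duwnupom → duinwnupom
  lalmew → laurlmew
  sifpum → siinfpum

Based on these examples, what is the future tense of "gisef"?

giursef

malew and zeguw both end in -w yet inflect differently (maurlew, zeinguw), so the final letter is not what conditions the rule; the last vowel is.
"gisef" has last vowel 'e'. The stems whose last vowel is 'e' (malew → maurlew, lalmew → laurlmew, puweb → puurweb) insert -ur- after the first vowel.
So gisef → giursef.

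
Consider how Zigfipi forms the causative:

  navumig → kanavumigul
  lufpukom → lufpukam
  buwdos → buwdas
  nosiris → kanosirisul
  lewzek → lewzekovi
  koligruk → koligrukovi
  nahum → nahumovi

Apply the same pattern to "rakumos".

nosiris and buwdos both end in -s yet inflect differently (kanosirisul, buwdas), so the final letter is not what conditions the rule; the last vowel is.
"rakumos" has last vowel 'o'. The stems whose last vowel is 'o' (lufpukom → lufpukam, buwdos → buwdas) change the last vowel to 'a'.
So rakumos → rakumas.

rakumas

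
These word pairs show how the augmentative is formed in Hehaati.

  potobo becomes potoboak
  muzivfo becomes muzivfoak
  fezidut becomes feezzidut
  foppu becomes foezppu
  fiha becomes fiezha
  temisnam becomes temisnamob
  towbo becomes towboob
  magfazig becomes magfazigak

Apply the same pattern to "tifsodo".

"tifsodo" begins with t-. The stems beginning with t- (temisnam → temisnamob, towbo → towboob) add -ob.
So tifsodo → tifsodoob.

tifsodoob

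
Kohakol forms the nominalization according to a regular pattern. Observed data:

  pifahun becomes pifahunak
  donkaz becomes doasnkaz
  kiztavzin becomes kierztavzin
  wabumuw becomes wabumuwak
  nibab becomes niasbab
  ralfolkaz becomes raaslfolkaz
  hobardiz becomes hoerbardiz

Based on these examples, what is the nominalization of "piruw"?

piruwak

pifahun and kiztavzin both end in -n yet inflect differently (pifahunak, kierztavzin), so the final letter is not what conditions the rule; the last vowel is.
"piruw" has last vowel 'u'. The stems whose last vowel is 'u' (wabumuw → wabumuwak, pifahun → pifahunak) add -ak.
So piruw → piruwak.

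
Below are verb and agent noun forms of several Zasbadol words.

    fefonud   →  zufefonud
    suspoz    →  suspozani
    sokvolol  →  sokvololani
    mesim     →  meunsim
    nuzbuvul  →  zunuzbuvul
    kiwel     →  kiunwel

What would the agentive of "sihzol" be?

"sihzol" has last vowel 'o'. The stems whose last vowel is 'o' (suspoz → suspozani, sokvolol → sokvololani) add -ani.
The other patterns: stems whose last vowel is 'u' add the prefix zu-; stems whose last vowel is 'e' or 'i' insert -un- after the first vowel.
So sihzol → sihzolani.

sihzolani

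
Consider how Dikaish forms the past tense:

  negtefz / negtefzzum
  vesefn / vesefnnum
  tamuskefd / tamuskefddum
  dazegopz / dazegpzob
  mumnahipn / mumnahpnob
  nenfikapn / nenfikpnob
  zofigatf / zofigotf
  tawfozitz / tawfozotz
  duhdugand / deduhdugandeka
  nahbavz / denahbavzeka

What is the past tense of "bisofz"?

bisofzzum

negtefz and dazegopz both end in -z yet inflect differently (negtefzzum, dazegpzob), so the final letter is not what conditions the rule; the second-to-last letter is.
"bisofz" has second-to-last letter 'f'. The stems whose second-to-last letter is 'f' (negtefz → negtefzzum, vesefn → vesefnnum, tamuskefd → tamuskefddum) double the final consonant and add -um.
So bisofz → bisofzzum.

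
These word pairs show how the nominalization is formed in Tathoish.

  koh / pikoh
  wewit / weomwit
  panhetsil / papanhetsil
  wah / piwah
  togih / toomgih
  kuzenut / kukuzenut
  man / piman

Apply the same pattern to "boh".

piboh

koh and togih both end in -h yet inflect differently (pikoh, toomgih), so the final letter is not what conditions the rule; the number of vowels is.
"boh" has 1 vowel. The stems with 1 vowel (koh → pikoh, wah → piwah, man → piman) add the prefix pi-.
So boh → piboh.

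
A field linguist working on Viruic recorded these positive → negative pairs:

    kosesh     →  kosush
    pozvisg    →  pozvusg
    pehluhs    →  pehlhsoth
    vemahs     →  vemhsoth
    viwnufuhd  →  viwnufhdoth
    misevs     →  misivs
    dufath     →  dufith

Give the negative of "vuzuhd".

vuzhdoth

pehluhs and misevs both end in -s yet inflect differently (pehlhsoth, misivs), so the final letter is not what conditions the rule; the second-to-last letter is.
"vuzuhd" has second-to-last letter 'h'. The stems whose second-to-last letter is 'h' (pehluhs → pehlhsoth, vemahs → vemhsoth, viwnufuhd → viwnufhdoth) delete the last vowel and add -oth.
The other patterns: stems whose second-to-last letter is 's' change the last vowel to 'u'; stems whose second-to-last letter is 't' or 'v' change the last vowel to 'i'.
So vuzuhd → vuzhdoth.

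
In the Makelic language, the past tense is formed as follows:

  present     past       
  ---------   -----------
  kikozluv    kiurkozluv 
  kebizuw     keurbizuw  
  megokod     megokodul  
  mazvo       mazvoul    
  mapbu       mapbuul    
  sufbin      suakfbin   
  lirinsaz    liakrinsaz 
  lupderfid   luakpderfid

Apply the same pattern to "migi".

"migi" begins with m-. The stems beginning with m- (megokod → megokodul, mazvo → mazvoul, mapbu → mapbuul) add -ul.
The other patterns: stems beginning with k- insert -ur- after the first vowel; stems beginning with l- or s- insert -ak- after the first vowel.
So migi → migiul.

migiul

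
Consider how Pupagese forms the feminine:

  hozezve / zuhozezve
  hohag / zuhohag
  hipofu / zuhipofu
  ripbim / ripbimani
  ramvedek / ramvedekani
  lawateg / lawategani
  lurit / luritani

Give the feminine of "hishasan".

zuhishasan

hohag and lawateg both end in -g yet inflect differently (zuhohag, lawategani), so the final letter is not what conditions the rule; the first letter is.
"hishasan" begins with h-. The stems beginning with h- (hozezve → zuhozezve, hohag → zuhohag, hipofu → zuhipofu) add the prefix zu-.
The other pattern: stems beginning with l- or r- add -ani.
So hishasan → zuhishasan.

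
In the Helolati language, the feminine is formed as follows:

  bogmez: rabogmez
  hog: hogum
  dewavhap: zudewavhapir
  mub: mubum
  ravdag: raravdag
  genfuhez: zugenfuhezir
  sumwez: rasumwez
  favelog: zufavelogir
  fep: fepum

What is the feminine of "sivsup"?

rasivsup

"sivsup" has 2 vowels. The stems with 2 vowels (ravdag → raravdag, bogmez → rabogmez, sumwez → rasumwez) add the prefix ra-.
So sivsup → rasivsup.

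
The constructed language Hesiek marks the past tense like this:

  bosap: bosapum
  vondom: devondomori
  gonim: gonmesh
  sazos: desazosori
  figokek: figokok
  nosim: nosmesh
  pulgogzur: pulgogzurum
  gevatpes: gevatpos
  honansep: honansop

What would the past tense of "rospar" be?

rosparum

vondom and gonim both end in -m yet inflect differently (devondomori, gonmesh), so the final letter is not what conditions the rule; the last vowel is.
"rospar" has last vowel 'a'. The one such stem in the data (bosap → bosapum) adds -um, so the same rule applies.
The other patterns: stems whose last vowel is 'o' add de- … -ori around the stem; stems whose last vowel is 'i' delete the last vowel and add -esh; stems whose last vowel is 'e' change the last vowel to 'o'.
So rospar → rosparum.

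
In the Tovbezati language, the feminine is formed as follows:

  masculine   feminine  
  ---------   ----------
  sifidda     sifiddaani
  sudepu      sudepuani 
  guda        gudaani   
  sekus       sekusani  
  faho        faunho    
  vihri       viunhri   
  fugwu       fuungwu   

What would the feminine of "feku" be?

feunku

sudepu and fugwu both end in -u yet inflect differently (sudepuani, fuungwu), so the final letter is not what conditions the rule; the first letter is.
"feku" begins with f-. The stems beginning with f- (faho → faunho, fugwu → fuungwu) insert -un- after the first vowel.
The other pattern: stems beginning with g- or s- add -ani.
So feku → feunku.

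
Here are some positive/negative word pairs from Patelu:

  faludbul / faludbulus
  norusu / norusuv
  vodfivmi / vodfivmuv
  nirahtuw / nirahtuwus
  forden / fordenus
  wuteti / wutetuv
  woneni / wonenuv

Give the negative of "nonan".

faludbul and norusu both have last vowel 'u' yet inflect differently (faludbulus, norusuv), so the last vowel is not what conditions the rule; whether the stem ends in a vowel or a consonant is.
"nonan" ends in a consonant. The stems ending in a consonant (faludbul → faludbulus, nirahtuw → nirahtuwus, forden → fordenus) add -us.
The other pattern: stems ending in a vowel drop the final letter and add -uv.
So nonan → nonanus.

nonanus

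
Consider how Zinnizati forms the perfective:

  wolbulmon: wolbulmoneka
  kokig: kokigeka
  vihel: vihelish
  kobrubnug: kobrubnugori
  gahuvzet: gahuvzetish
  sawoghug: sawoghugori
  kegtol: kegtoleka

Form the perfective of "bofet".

bofetish

vihel and kegtol both end in -l yet inflect differently (vihelish, kegtoleka), so the final letter is not what conditions the rule; the last vowel is.
"bofet" has last vowel 'e'. The stems whose last vowel is 'e' (vihel → vihelish, gahuvzet → gahuvzetish) add -ish.
The other patterns: stems whose last vowel is 'u' add -ori; stems whose last vowel is 'i' or 'o' add -eka.
So bofet → bofetish.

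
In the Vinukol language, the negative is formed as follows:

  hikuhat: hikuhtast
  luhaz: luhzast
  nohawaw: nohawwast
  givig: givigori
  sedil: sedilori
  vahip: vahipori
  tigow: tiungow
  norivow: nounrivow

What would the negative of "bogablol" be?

nohawaw and tigow both end in -w yet inflect differently (nohawwast, tiungow), so the final letter is not what conditions the rule; the last vowel is.
"bogablol" has last vowel 'o'. The stems whose last vowel is 'o' (tigow → tiungow, norivow → nounrivow) insert -un- after the first vowel.
So bogablol → boungablol.

boungablol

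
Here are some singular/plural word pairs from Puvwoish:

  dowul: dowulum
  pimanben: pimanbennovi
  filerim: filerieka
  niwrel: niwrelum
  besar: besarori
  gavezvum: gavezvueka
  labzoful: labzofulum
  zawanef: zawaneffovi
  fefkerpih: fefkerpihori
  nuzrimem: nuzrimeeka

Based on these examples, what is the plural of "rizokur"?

rizokurori

pimanben and niwrel both have last vowel 'e' yet inflect differently (pimanbennovi, niwrelum), so the last vowel is not what conditions the rule; the final letter is.
"rizokur" ends in -r. The one such stem in the data (besar → besarori) adds -ori, so the same rule applies.
So rizokur → rizokurori.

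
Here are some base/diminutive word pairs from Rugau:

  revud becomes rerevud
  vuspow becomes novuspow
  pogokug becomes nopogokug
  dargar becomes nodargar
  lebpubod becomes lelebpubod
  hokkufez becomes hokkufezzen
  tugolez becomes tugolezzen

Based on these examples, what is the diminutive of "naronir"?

nonaronir

"naronir" ends in -r. The one such stem in the data (dargar → nodargar) adds the prefix no-, so the same rule applies.
The other patterns: stems ending in -z double the final consonant and add -en; stems ending in -d repeat the first consonant+vowel as a prefix.
So naronir → nonaronir.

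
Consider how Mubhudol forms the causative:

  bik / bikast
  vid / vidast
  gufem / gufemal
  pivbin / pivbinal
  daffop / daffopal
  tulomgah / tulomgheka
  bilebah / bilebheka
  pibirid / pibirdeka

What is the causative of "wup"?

wupast

"wup" has 1 vowel. The stems with 1 vowel (bik → bikast, vid → vidast) add -ast.
So wup → wupast.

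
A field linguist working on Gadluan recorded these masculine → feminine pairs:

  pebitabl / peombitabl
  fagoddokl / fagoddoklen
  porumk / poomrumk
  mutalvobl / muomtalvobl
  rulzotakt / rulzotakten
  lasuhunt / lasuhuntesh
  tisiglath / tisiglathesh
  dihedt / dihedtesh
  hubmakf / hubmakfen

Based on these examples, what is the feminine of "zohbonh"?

zohbonhesh

"zohbonh" has second-to-last letter 'n'. The one such stem in the data (lasuhunt → lasuhuntesh) adds -esh, so the same rule applies.
So zohbonh → zohbonhesh.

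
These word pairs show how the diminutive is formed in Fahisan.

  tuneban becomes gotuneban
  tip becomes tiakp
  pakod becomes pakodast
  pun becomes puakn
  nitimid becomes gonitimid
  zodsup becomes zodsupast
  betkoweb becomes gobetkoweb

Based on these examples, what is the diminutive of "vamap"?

vamapast

tip and zodsup both end in -p yet inflect differently (tiakp, zodsupast), so the final letter is not what conditions the rule; the number of vowels is.
"vamap" has 2 vowels. The stems with 2 vowels (pakod → pakodast, zodsup → zodsupast) add -ast.
The other patterns: stems with 1 vowel insert -ak- after the first vowel; stems with 3 vowels add the prefix go-.
So vamap → vamapast.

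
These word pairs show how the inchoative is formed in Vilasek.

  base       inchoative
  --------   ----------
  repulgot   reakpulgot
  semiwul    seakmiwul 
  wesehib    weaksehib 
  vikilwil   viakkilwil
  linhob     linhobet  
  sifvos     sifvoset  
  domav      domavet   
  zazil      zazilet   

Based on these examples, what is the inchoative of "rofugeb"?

wesehib and linhob both end in -b yet inflect differently (weaksehib, linhobet), so the final letter is not what conditions the rule; the number of vowels is.
"rofugeb" has 3 vowels. The stems with 3 vowels (repulgot → reakpulgot, semiwul → seakmiwul, wesehib → weaksehib) insert -ak- after the first vowel.
The other pattern: stems with 2 vowels add -et.
So rofugeb → roakfugeb.

roakfugeb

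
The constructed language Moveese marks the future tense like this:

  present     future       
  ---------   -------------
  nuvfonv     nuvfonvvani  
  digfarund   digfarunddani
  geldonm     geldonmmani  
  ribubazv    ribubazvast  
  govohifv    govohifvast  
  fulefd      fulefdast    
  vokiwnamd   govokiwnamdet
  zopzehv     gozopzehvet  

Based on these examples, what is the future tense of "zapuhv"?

"zapuhv" has second-to-last letter 'h'. The one such stem in the data (zopzehv → gozopzehvet) adds go- … -et around the stem, so the same rule applies.
So zapuhv → gozapuhvet.

gozapuhvet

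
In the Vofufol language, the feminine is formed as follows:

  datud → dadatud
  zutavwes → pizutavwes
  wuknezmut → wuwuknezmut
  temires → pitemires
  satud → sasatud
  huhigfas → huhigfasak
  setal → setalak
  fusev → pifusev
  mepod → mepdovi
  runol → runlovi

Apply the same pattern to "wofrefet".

satud and mepod both end in -d yet inflect differently (sasatud, mepdovi), so the final letter is not what conditions the rule; the last vowel is.
"wofrefet" has last vowel 'e'. The stems whose last vowel is 'e' (temires → pitemires, fusev → pifusev, zutavwes → pizutavwes) add the prefix pi-.
So wofrefet → piwofrefet.

piwofrefet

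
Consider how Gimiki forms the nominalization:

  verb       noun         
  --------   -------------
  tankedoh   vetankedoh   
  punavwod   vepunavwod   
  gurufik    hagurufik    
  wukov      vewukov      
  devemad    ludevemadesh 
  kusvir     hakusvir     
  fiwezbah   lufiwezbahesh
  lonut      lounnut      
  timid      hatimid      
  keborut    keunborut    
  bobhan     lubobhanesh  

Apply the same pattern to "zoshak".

luzoshakesh

"zoshak" has last vowel 'a'. The stems whose last vowel is 'a' (bobhan → lubobhanesh, fiwezbah → lufiwezbahesh, devemad → ludevemadesh) add lu- … -esh around the stem.
The other patterns: stems whose last vowel is 'i' add the prefix ha-; stems whose last vowel is 'o' add the prefix ve-; stems whose last vowel is 'u' insert -un- after the first vowel.
So zoshak → luzoshakesh.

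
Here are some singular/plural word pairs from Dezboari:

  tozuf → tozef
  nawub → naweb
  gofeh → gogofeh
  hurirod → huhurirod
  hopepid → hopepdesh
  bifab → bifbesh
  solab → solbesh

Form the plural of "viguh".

vigeh

hurirod and hopepid both end in -d yet inflect differently (huhurirod, hopepdesh), so the final letter is not what conditions the rule; the last vowel is.
"viguh" has last vowel 'u'. The stems whose last vowel is 'u' (tozuf → tozef, nawub → naweb) change the last vowel to 'e'.
The other patterns: stems whose last vowel is 'e' or 'o' repeat the first consonant+vowel as a prefix; stems whose last vowel is 'a' or 'i' delete the last vowel and add -esh.
So viguh → vigeh.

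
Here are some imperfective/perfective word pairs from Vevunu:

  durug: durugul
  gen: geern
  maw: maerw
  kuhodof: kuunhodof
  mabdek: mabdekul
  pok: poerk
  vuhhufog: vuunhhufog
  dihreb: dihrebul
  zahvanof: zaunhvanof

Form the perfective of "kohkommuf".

kounhkommuf

pok and mabdek both end in -k yet inflect differently (poerk, mabdekul), so the final letter is not what conditions the rule; the number of vowels is.
"kohkommuf" has 3 vowels. The stems with 3 vowels (zahvanof → zaunhvanof, kuhodof → kuunhodof, vuhhufog → vuunhhufog) insert -un- after the first vowel.
The other patterns: stems with 1 vowel insert -er- after the first vowel; stems with 2 vowels add -ul.
So kohkommuf → kounhkommuf.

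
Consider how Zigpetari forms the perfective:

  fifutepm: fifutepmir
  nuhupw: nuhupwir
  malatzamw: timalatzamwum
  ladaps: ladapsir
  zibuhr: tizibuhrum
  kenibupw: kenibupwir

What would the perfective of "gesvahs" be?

malatzamw and kenibupw both end in -w yet inflect differently (timalatzamwum, kenibupwir), so the final letter is not what conditions the rule; the second-to-last letter is.
"gesvahs" has second-to-last letter 'h'. The one such stem in the data (zibuhr → tizibuhrum) adds ti- … -um around the stem, so the same rule applies.
The other pattern: stems whose second-to-last letter is 'p' add -ir.
So gesvahs → tigesvahsum.

tigesvahsum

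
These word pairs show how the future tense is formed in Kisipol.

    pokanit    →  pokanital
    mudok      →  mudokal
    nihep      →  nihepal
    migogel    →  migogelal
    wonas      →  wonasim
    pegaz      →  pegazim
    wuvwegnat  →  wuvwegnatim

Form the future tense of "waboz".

wuvwegnat and pokanit both end in -t yet inflect differently (wuvwegnatim, pokanital), so the final letter is not what conditions the rule; the last vowel is.
"waboz" has last vowel 'o'. The one such stem in the data (mudok → mudokal) adds -al, so the same rule applies.
The other pattern: stems whose last vowel is 'a' add -im.
So waboz → wabozal.

wabozal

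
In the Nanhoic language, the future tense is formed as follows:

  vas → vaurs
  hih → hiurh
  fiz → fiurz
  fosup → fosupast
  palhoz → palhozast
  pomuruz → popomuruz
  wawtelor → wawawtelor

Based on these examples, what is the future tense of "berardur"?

beberardur

"berardur" has 3 vowels. The stems with 3 vowels (pomuruz → popomuruz, wawtelor → wawawtelor) repeat the first consonant+vowel as a prefix.
The other patterns: stems with 1 vowel insert -ur- after the first vowel; stems with 2 vowels add -ast.
So berardur → beberardur.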